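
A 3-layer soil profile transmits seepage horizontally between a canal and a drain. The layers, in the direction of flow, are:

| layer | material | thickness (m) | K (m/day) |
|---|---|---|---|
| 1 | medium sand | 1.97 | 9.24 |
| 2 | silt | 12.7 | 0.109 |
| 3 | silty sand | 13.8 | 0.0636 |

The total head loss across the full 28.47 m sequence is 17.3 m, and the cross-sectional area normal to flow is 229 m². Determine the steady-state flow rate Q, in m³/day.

Flow is perpendicular to layering, so the layers act in series and the equivalent K is the thickness-weighted harmonic mean.
Total thickness L = 1.97 + 12.7 + 13.8 = 28.47 m.
Σ(b_i/K_i) = 1.97/9.24 + 12.7/0.109 + 13.8/0.0636 = 333.7 d.
K_eq = L / Σ(b_i/K_i) = 28.47 / 333.7 = 0.08531 m/day.
Q = K_eq · A · (Δh/L) = 0.08531 × 229 × (17.3/28.47) = 11.87 m³/day.

11.9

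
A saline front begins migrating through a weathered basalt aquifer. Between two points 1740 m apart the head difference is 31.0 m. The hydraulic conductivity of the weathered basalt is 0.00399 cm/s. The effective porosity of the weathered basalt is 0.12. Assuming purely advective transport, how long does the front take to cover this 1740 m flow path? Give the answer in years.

9.31

Convert K: 0.00399 cm/s × 864 = 3.447 m/day.
Hydraulic gradient i = Δh / L = 31.0 / 1740 = 0.01782.
Darcy flux q = K · i = 3.447 × 0.01782 = 0.06142 m/day.
Seepage velocity v = q / n_e = 0.06142 / 0.12 = 0.5118 m/day.
Travel time t = L / v = 1740 / 0.5118 = 3400 days = 9.308 years.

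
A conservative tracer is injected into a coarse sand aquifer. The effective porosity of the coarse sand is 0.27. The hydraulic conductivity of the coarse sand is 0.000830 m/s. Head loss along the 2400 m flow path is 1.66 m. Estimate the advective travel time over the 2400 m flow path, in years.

35.8

Convert K: 0.000830 m/s × 86400 = 71.71 m/day.
Hydraulic gradient i = Δh / L = 1.66 / 2400 = 0.0006917.
Darcy flux q = K · i = 71.71 × 0.0006917 = 0.04960 m/day.
Seepage velocity v = q / n_e = 0.04960 / 0.27 = 0.1837 m/day.
Travel time t = L / v = 2400 / 0.1837 = 13064 days = 35.77 years.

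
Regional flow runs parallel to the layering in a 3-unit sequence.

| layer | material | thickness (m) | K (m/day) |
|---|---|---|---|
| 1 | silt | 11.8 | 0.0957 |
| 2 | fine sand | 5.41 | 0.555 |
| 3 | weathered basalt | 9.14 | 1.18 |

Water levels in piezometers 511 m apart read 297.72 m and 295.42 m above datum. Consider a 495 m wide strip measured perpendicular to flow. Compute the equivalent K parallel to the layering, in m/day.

0.566

Flow is parallel to layering, so each bed carries its own Darcy discharge and the transmissivities add.
Σ(K_i·b_i) = 0.0957×11.8 + 0.555×5.41 + 1.18×9.14 = 14.92 m²/day.
Total thickness b = 26.35 m, so K_eq = Σ(K_i·b_i)/b = 0.5661 m/day.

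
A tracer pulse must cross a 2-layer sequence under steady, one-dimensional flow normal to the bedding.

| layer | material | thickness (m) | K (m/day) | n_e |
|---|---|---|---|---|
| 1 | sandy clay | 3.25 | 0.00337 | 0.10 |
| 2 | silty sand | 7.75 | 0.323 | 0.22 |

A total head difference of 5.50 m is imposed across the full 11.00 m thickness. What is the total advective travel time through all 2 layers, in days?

365

With flow normal to the layers, continuity requires the same specific discharge q through every layer.
Σ(b_i/K_i) = 3.25/0.00337 + 7.75/0.323 = 988.4 d.
q = Δh / Σ(b_i/K_i) = 5.50 / 988.4 = 0.005565 m/day.
In each layer the seepage velocity is v_i = q/n_i, so the layer transit time is t_i = b_i·n_i / q:
  layer 1 (sandy clay): t_1 = 3.25 × 0.10 / 0.005565 = 58.40 d
  layer 2 (silty sand): t_2 = 7.75 × 0.22 / 0.005565 = 306.4 d
Total t = Σ t_i = 364.8 days.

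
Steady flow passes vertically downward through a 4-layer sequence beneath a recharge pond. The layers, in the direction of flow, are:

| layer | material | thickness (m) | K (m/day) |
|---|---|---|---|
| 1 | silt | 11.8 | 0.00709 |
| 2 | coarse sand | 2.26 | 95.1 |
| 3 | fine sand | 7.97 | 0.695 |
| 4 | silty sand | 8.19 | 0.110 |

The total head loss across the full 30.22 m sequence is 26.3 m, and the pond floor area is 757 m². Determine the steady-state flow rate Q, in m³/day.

Flow is perpendicular to layering, so the layers act in series and the equivalent K is the thickness-weighted harmonic mean.
Total thickness L = 11.8 + 2.26 + 7.97 + 8.19 = 30.22 m.
Σ(b_i/K_i) = 11.8/0.00709 + 2.26/95.1 + 7.97/0.695 + 8.19/0.110 = 1750 d.
K_eq = L / Σ(b_i/K_i) = 30.22 / 1750 = 0.01727 m/day.
Q = K_eq · A · (Δh/L) = 0.01727 × 757 × (26.3/30.22) = 11.37 m³/day.

11.4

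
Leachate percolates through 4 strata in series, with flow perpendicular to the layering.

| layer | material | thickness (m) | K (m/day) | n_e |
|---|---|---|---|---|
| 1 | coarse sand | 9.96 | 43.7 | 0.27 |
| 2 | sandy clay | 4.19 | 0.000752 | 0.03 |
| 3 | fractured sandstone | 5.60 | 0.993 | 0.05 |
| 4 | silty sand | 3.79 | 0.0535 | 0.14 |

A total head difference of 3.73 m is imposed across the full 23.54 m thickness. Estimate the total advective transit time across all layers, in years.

With flow normal to the layers, continuity requires the same specific discharge q through every layer.
Σ(b_i/K_i) = 9.96/43.7 + 4.19/0.000752 + 5.60/0.993 + 3.79/0.0535 = 5649 d.
q = Δh / Σ(b_i/K_i) = 3.73 / 5649 = 0.0006604 m/day.
In each layer the seepage velocity is v_i = q/n_i, so the layer transit time is t_i = b_i·n_i / q:
  layer 1 (coarse sand): t_1 = 9.96 × 0.27 / 0.0006604 = 4072 d
  layer 2 (sandy clay): t_2 = 4.19 × 0.03 / 0.0006604 = 190.4 d
  layer 3 (fractured sandstone): t_3 = 5.60 × 0.05 / 0.0006604 = 424.0 d
  layer 4 (silty sand): t_4 = 3.79 × 0.14 / 0.0006604 = 803.5 d
Total t = Σ t_i = 5490 days = 15.03 years.

15.0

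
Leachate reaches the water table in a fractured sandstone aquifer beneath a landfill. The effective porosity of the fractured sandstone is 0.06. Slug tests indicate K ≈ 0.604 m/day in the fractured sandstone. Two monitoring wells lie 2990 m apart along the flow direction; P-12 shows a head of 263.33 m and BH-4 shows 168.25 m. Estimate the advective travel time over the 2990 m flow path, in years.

Hydraulic gradient i = (263.33 − 168.25) / 2990 = 95.08 / 2990 = 0.03180.
Darcy flux q = K · i = 0.6040 × 0.03180 = 0.01921 m/day.
Seepage velocity v = q / n_e = 0.01921 / 0.06 = 0.3201 m/day.
Travel time t = L / v = 2990 / 0.3201 = 9340 days = 25.57 years.

25.6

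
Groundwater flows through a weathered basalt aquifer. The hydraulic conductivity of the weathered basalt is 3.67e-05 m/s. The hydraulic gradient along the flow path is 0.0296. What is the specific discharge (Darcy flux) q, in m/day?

0.0939

Convert K: 3.67e-05 m/s × 86400 = 3.171 m/day.
Hydraulic gradient i = 0.0296.
Specific discharge q = K · i = 3.171 × 0.02960 = 0.09386 m/day.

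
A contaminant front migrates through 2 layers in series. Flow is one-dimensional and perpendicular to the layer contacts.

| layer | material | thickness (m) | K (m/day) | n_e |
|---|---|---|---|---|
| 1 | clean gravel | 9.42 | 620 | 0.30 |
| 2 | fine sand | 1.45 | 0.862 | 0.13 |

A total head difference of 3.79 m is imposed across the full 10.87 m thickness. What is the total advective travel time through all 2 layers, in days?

With flow normal to the layers, continuity requires the same specific discharge q through every layer.
Σ(b_i/K_i) = 9.42/620 + 1.45/0.862 = 1.697 d.
q = Δh / Σ(b_i/K_i) = 3.79 / 1.697 = 2.233 m/day.
In each layer the seepage velocity is v_i = q/n_i, so the layer transit time is t_i = b_i·n_i / q:
  layer 1 (clean gravel): t_1 = 9.42 × 0.30 / 2.233 = 1.266 d
  layer 2 (fine sand): t_2 = 1.45 × 0.13 / 2.233 = 0.08442 d
Total t = Σ t_i = 1.350 days.

1.35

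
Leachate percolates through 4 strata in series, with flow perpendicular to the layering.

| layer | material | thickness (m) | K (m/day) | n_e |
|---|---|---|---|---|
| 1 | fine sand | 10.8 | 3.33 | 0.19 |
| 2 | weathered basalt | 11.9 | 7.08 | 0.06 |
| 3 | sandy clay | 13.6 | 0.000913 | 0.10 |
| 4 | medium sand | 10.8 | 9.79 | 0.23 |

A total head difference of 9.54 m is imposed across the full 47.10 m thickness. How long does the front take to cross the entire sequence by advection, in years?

28.3

With flow normal to the layers, continuity requires the same specific discharge q through every layer.
Σ(b_i/K_i) = 10.8/3.33 + 11.9/7.08 + 13.6/0.000913 + 10.8/9.79 = 14902 d.
q = Δh / Σ(b_i/K_i) = 9.54 / 14902 = 0.0006402 m/day.
In each layer the seepage velocity is v_i = q/n_i, so the layer transit time is t_i = b_i·n_i / q:
  layer 1 (fine sand): t_1 = 10.8 × 0.19 / 0.0006402 = 3205 d
  layer 2 (weathered basalt): t_2 = 11.9 × 0.06 / 0.0006402 = 1115 d
  layer 3 (sandy clay): t_3 = 13.6 × 0.10 / 0.0006402 = 2124 d
  layer 4 (medium sand): t_4 = 10.8 × 0.23 / 0.0006402 = 3880 d
Total t = Σ t_i = 10325 days = 28.27 years.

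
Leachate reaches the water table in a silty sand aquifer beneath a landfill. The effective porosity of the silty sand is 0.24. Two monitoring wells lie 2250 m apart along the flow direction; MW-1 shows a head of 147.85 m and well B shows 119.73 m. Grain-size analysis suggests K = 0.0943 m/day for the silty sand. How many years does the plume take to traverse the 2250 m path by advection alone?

Hydraulic gradient i = (147.85 − 119.73) / 2250 = 28.12 / 2250 = 0.01250.
Darcy flux q = K · i = 0.09430 × 0.01250 = 0.001179 m/day.
Seepage velocity v = q / n_e = 0.001179 / 0.24 = 0.004911 m/day.
Travel time t = L / v = 2250 / 0.004911 = 4.582e+05 days = 1254 years.

1250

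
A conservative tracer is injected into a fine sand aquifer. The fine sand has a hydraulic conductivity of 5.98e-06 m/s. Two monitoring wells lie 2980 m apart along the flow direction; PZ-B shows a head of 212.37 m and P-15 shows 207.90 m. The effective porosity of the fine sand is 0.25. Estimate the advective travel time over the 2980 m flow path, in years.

2630

Convert K: 5.98e-06 m/s × 86400 = 0.5167 m/day.
Hydraulic gradient i = (212.37 − 207.90) / 2980 = 4.47 / 2980 = 0.001500.
Darcy flux q = K · i = 0.5167 × 0.001500 = 0.0007750 m/day.
Seepage velocity v = q / n_e = 0.0007750 / 0.25 = 0.003100 m/day.
Travel time t = L / v = 2980 / 0.003100 = 9.613e+05 days = 2632 years.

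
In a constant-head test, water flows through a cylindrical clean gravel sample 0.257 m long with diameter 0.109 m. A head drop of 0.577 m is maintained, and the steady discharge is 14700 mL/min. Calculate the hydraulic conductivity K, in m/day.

1010

Cross-sectional area A = π·(d/2)² = π × (0.109/2)² = 0.009331 m².
Convert discharge: 14700 mL/min = 0.0002450 m³/s.
Darcy's law rearranged: K = Q·L / (A·Δh) = 0.0002450 × 0.257 / (0.009331 × 0.577) = 0.01169 m/s = 1010 m/day.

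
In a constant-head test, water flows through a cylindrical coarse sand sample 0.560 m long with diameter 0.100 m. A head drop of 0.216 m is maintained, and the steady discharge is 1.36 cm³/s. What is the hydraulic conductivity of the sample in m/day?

38.8

Cross-sectional area A = π·(d/2)² = π × (0.100/2)² = 0.007854 m².
Convert discharge: 1.36 cm³/s = 1.360e-06 m³/s.
Darcy's law rearranged: K = Q·L / (A·Δh) = 1.360e-06 × 0.560 / (0.007854 × 0.216) = 0.0004489 m/s = 38.79 m/day.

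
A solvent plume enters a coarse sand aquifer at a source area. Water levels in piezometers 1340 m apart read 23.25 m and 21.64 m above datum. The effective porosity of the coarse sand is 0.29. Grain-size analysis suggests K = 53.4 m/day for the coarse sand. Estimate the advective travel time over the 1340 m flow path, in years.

16.6

Hydraulic gradient i = (23.25 − 21.64) / 1340 = 1.61 / 1340 = 0.001201.
Darcy flux q = K · i = 53.40 × 0.001201 = 0.06416 m/day.
Seepage velocity v = q / n_e = 0.06416 / 0.29 = 0.2212 m/day.
Travel time t = L / v = 1340 / 0.2212 = 6057 days = 16.58 years.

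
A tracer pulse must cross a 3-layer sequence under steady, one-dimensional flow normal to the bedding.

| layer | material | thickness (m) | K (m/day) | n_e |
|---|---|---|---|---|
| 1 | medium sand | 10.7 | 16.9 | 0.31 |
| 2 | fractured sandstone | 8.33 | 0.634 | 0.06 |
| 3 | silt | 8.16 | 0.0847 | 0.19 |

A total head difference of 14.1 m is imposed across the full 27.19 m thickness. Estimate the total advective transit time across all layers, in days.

With flow normal to the layers, continuity requires the same specific discharge q through every layer.
Σ(b_i/K_i) = 10.7/16.9 + 8.33/0.634 + 8.16/0.0847 = 110.1 d.
q = Δh / Σ(b_i/K_i) = 14.1 / 110.1 = 0.1281 m/day.
In each layer the seepage velocity is v_i = q/n_i, so the layer transit time is t_i = b_i·n_i / q:
  layer 1 (medium sand): t_1 = 10.7 × 0.31 / 0.1281 = 25.90 d
  layer 2 (fractured sandstone): t_2 = 8.33 × 0.06 / 0.1281 = 3.903 d
  layer 3 (silt): t_3 = 8.16 × 0.19 / 0.1281 = 12.11 d
Total t = Σ t_i = 41.91 days.

41.9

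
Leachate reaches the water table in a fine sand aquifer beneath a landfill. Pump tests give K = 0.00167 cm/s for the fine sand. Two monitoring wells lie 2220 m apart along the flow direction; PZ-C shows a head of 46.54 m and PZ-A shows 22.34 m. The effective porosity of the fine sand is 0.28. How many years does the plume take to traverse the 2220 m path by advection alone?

108

Convert K: 0.00167 cm/s × 864 = 1.443 m/day.
Hydraulic gradient i = (46.54 − 22.34) / 2220 = 24.2 / 2220 = 0.01090.
Darcy flux q = K · i = 1.443 × 0.01090 = 0.01573 m/day.
Seepage velocity v = q / n_e = 0.01573 / 0.28 = 0.05617 m/day.
Travel time t = L / v = 2220 / 0.05617 = 39520 days = 108.2 years.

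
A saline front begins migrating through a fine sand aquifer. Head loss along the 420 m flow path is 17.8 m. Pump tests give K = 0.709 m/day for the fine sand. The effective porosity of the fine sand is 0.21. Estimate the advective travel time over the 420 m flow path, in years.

Hydraulic gradient i = Δh / L = 17.8 / 420 = 0.04238.
Darcy flux q = K · i = 0.7090 × 0.04238 = 0.03005 m/day.
Seepage velocity v = q / n_e = 0.03005 / 0.21 = 0.1431 m/day.
Travel time t = L / v = 420 / 0.1431 = 2935 days = 8.036 years.

8.04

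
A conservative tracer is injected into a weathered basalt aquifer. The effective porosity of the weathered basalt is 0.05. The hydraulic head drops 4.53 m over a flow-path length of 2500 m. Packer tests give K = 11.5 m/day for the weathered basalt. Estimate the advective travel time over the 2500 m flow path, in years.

16.4

Hydraulic gradient i = Δh / L = 4.53 / 2500 = 0.001812.
Darcy flux q = K · i = 11.50 × 0.001812 = 0.02084 m/day.
Seepage velocity v = q / n_e = 0.02084 / 0.05 = 0.4168 m/day.
Travel time t = L / v = 2500 / 0.4168 = 5999 days = 16.42 years.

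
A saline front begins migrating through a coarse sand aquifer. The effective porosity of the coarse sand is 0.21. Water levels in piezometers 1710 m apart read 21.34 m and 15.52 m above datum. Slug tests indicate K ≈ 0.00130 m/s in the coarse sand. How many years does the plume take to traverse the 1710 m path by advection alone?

2.57

Convert K: 0.00130 m/s × 86400 = 112.3 m/day.
Hydraulic gradient i = (21.34 − 15.52) / 1710 = 5.82 / 1710 = 0.003404.
Darcy flux q = K · i = 112.3 × 0.003404 = 0.3823 m/day.
Seepage velocity v = q / n_e = 0.3823 / 0.21 = 1.820 m/day.
Travel time t = L / v = 1710 / 1.820 = 939.4 days = 2.572 years.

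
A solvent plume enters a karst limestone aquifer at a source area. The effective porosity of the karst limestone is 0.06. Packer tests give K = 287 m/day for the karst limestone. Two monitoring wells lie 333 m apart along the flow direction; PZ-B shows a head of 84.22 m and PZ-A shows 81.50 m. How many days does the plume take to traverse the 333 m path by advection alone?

Hydraulic gradient i = (84.22 − 81.50) / 333 = 2.72 / 333 = 0.008168.
Darcy flux q = K · i = 287.0 × 0.008168 = 2.344 m/day.
Seepage velocity v = q / n_e = 2.344 / 0.06 = 39.07 m/day.
Travel time t = L / v = 333 / 39.07 = 8.523 days.

8.52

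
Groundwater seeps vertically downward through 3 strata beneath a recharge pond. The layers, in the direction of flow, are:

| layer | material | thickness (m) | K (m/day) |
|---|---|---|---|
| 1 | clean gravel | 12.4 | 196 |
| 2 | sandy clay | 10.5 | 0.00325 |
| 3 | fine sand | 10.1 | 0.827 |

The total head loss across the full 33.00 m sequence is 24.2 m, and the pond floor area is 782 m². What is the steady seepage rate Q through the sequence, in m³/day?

5.84

Flow is perpendicular to layering, so the layers act in series and the equivalent K is the thickness-weighted harmonic mean.
Total thickness L = 12.4 + 10.5 + 10.1 = 33.00 m.
Σ(b_i/K_i) = 12.4/196 + 10.5/0.00325 + 10.1/0.827 = 3243 d.
K_eq = L / Σ(b_i/K_i) = 33.00 / 3243 = 0.01018 m/day.
Q = K_eq · A · (Δh/L) = 0.01018 × 782 × (24.2/33.00) = 5.835 m³/day.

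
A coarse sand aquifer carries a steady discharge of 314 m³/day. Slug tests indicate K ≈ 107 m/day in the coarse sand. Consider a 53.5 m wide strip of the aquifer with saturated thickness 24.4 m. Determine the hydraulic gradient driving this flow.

0.00225

Cross-sectional area A = 53.5 × 24.4 = 1305 m².
From Q = K·A·i, i = Q / (K·A) = 314 / (107.0 × 1305) = 0.002248.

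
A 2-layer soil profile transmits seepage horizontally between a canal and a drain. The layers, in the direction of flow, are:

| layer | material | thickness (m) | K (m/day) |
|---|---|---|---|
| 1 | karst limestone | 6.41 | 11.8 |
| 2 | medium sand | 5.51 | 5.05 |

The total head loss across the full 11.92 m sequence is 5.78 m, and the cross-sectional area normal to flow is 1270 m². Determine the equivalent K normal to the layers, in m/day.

Flow is perpendicular to layering, so the layers act in series and the equivalent K is the thickness-weighted harmonic mean.
Total thickness L = 6.41 + 5.51 = 11.92 m.
Σ(b_i/K_i) = 6.41/11.8 + 5.51/5.05 = 1.634 d.
K_eq = L / Σ(b_i/K_i) = 11.92 / 1.634 = 7.294 m/day.

7.29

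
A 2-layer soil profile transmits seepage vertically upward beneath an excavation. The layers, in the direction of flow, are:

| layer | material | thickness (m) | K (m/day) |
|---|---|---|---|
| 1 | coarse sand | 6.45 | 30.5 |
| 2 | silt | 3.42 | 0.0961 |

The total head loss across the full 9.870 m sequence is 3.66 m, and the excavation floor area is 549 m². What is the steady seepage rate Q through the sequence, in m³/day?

Flow is perpendicular to layering, so the layers act in series and the equivalent K is the thickness-weighted harmonic mean.
Total thickness L = 6.45 + 3.42 = 9.870 m.
Σ(b_i/K_i) = 6.45/30.5 + 3.42/0.0961 = 35.80 d.
K_eq = L / Σ(b_i/K_i) = 9.870 / 35.80 = 0.2757 m/day.
Q = K_eq · A · (Δh/L) = 0.2757 × 549 × (3.66/9.870) = 56.13 m³/day.

56.1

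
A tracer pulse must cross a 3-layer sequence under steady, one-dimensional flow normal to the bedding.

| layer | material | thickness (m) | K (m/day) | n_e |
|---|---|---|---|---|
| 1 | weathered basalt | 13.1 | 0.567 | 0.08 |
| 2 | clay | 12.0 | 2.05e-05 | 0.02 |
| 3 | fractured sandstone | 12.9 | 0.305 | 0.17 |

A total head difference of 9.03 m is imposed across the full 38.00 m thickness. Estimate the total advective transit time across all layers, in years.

With flow normal to the layers, continuity requires the same specific discharge q through every layer.
Σ(b_i/K_i) = 13.1/0.567 + 12.0/2.05e-05 + 12.9/0.305 = 5.854e+05 d.
q = Δh / Σ(b_i/K_i) = 9.03 / 5.854e+05 = 1.542e-05 m/day.
In each layer the seepage velocity is v_i = q/n_i, so the layer transit time is t_i = b_i·n_i / q:
  layer 1 (weathered basalt): t_1 = 13.1 × 0.08 / 1.542e-05 = 67944 d
  layer 2 (clay): t_2 = 12.0 × 0.02 / 1.542e-05 = 15560 d
  layer 3 (fractured sandstone): t_3 = 12.9 × 0.17 / 1.542e-05 = 1.422e+05 d
Total t = Σ t_i = 2.257e+05 days = 617.9 years.

618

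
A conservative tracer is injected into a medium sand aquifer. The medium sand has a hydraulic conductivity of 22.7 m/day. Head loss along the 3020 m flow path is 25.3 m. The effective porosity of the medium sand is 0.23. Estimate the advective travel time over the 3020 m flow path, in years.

Hydraulic gradient i = Δh / L = 25.3 / 3020 = 0.008377.
Darcy flux q = K · i = 22.70 × 0.008377 = 0.1902 m/day.
Seepage velocity v = q / n_e = 0.1902 / 0.23 = 0.8268 m/day.
Travel time t = L / v = 3020 / 0.8268 = 3653 days = 10.00 years.

10.0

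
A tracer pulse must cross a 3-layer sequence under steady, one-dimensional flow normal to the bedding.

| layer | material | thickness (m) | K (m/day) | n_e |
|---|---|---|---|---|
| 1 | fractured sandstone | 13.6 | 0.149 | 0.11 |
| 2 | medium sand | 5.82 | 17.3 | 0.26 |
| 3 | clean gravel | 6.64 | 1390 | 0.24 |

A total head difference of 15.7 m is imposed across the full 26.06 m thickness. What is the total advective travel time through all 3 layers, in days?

26.9

With flow normal to the layers, continuity requires the same specific discharge q through every layer.
Σ(b_i/K_i) = 13.6/0.149 + 5.82/17.3 + 6.64/1390 = 91.62 d.
q = Δh / Σ(b_i/K_i) = 15.7 / 91.62 = 0.1714 m/day.
In each layer the seepage velocity is v_i = q/n_i, so the layer transit time is t_i = b_i·n_i / q:
  layer 1 (fractured sandstone): t_1 = 13.6 × 0.11 / 0.1714 = 8.730 d
  layer 2 (medium sand): t_2 = 5.82 × 0.26 / 0.1714 = 8.830 d
  layer 3 (clean gravel): t_3 = 6.64 × 0.24 / 0.1714 = 9.299 d
Total t = Σ t_i = 26.86 days.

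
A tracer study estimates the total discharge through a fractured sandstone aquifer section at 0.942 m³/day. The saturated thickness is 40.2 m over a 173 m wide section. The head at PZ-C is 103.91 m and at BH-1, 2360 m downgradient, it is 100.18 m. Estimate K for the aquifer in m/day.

0.0857

Cross-sectional area A = 173 × 40.2 = 6955 m².
Hydraulic gradient i = (103.91 − 100.18) / 2360 = 3.73 / 2360 = 0.001581.
From Q = K·A·i, K = Q / (A·i) = 0.942 / (6955 × 0.001581) = 0.08570 m/day.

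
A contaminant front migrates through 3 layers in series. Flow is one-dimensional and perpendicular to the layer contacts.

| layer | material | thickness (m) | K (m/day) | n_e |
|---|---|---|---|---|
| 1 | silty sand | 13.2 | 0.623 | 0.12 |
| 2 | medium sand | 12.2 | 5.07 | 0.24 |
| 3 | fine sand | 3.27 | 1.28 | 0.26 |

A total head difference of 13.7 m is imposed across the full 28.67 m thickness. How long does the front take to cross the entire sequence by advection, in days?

10.2

With flow normal to the layers, continuity requires the same specific discharge q through every layer.
Σ(b_i/K_i) = 13.2/0.623 + 12.2/5.07 + 3.27/1.28 = 26.15 d.
q = Δh / Σ(b_i/K_i) = 13.7 / 26.15 = 0.5239 m/day.
In each layer the seepage velocity is v_i = q/n_i, so the layer transit time is t_i = b_i·n_i / q:
  layer 1 (silty sand): t_1 = 13.2 × 0.12 / 0.5239 = 3.023 d
  layer 2 (medium sand): t_2 = 12.2 × 0.24 / 0.5239 = 5.589 d
  layer 3 (fine sand): t_3 = 3.27 × 0.26 / 0.5239 = 1.623 d
Total t = Σ t_i = 10.23 days.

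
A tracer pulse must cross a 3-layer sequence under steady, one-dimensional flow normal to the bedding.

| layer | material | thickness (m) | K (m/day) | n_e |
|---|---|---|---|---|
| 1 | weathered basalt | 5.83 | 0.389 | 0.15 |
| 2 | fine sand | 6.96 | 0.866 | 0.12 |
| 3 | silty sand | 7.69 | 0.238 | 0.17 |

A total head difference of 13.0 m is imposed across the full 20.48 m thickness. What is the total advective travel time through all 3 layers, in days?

With flow normal to the layers, continuity requires the same specific discharge q through every layer.
Σ(b_i/K_i) = 5.83/0.389 + 6.96/0.866 + 7.69/0.238 = 55.34 d.
q = Δh / Σ(b_i/K_i) = 13.0 / 55.34 = 0.2349 m/day.
In each layer the seepage velocity is v_i = q/n_i, so the layer transit time is t_i = b_i·n_i / q:
  layer 1 (weathered basalt): t_1 = 5.83 × 0.15 / 0.2349 = 3.722 d
  layer 2 (fine sand): t_2 = 6.96 × 0.12 / 0.2349 = 3.555 d
  layer 3 (silty sand): t_3 = 7.69 × 0.17 / 0.2349 = 5.565 d
Total t = Σ t_i = 12.84 days.

12.8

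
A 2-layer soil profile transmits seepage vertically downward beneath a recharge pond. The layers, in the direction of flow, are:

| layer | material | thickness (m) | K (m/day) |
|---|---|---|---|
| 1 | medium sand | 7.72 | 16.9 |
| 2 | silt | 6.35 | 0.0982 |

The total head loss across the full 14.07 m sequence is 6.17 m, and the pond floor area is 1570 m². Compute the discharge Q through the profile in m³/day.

Flow is perpendicular to layering, so the layers act in series and the equivalent K is the thickness-weighted harmonic mean.
Total thickness L = 7.72 + 6.35 = 14.07 m.
Σ(b_i/K_i) = 7.72/16.9 + 6.35/0.0982 = 65.12 d.
K_eq = L / Σ(b_i/K_i) = 14.07 / 65.12 = 0.2161 m/day.
Q = K_eq · A · (Δh/L) = 0.2161 × 1570 × (6.17/14.07) = 148.8 m³/day.

149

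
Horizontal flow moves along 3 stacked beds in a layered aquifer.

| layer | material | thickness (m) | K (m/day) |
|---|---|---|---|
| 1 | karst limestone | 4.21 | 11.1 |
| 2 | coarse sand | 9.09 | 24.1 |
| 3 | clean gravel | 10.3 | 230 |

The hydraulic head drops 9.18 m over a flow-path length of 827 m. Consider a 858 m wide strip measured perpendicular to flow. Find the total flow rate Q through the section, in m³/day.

25100

Flow is parallel to layering, so each bed carries its own Darcy discharge and the transmissivities add.
Σ(K_i·b_i) = 11.1×4.21 + 24.1×9.09 + 230×10.3 = 2635 m²/day.
Hydraulic gradient i = Δh / L = 9.18 / 827 = 0.01110.
Q = Σ(K_i·b_i) · W · i = 2635 × 858 × 0.01110 = 25094 m³/day.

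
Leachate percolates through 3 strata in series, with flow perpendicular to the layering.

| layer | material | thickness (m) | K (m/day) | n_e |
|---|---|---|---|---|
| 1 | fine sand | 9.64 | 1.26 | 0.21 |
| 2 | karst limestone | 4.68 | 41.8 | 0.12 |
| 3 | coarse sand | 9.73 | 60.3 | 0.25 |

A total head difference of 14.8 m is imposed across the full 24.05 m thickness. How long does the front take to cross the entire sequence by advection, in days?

2.69

With flow normal to the layers, continuity requires the same specific discharge q through every layer.
Σ(b_i/K_i) = 9.64/1.26 + 4.68/41.8 + 9.73/60.3 = 7.924 d.
q = Δh / Σ(b_i/K_i) = 14.8 / 7.924 = 1.868 m/day.
In each layer the seepage velocity is v_i = q/n_i, so the layer transit time is t_i = b_i·n_i / q:
  layer 1 (fine sand): t_1 = 9.64 × 0.21 / 1.868 = 1.084 d
  layer 2 (karst limestone): t_2 = 4.68 × 0.12 / 1.868 = 0.3007 d
  layer 3 (coarse sand): t_3 = 9.73 × 0.25 / 1.868 = 1.302 d
Total t = Σ t_i = 2.687 days.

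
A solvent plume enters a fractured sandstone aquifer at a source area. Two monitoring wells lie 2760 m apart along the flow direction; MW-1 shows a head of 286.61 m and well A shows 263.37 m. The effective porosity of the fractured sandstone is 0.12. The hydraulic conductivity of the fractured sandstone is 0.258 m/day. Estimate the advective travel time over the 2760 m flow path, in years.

417

Hydraulic gradient i = (286.61 − 263.37) / 2760 = 23.24 / 2760 = 0.008420.
Darcy flux q = K · i = 0.2580 × 0.008420 = 0.002172 m/day.
Seepage velocity v = q / n_e = 0.002172 / 0.12 = 0.01810 m/day.
Travel time t = L / v = 2760 / 0.01810 = 1.525e+05 days = 417.4 years.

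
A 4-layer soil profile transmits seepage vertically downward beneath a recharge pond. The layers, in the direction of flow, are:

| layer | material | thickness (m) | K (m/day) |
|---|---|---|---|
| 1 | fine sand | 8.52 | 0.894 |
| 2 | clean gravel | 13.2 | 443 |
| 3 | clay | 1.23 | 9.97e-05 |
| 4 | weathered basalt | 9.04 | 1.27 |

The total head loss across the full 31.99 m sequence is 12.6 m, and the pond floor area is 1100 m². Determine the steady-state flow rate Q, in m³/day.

1.12

Flow is perpendicular to layering, so the layers act in series and the equivalent K is the thickness-weighted harmonic mean.
Total thickness L = 8.52 + 13.2 + 1.23 + 9.04 = 31.99 m.
Σ(b_i/K_i) = 8.52/0.894 + 13.2/443 + 1.23/9.97e-05 + 9.04/1.27 = 12354 d.
K_eq = L / Σ(b_i/K_i) = 31.99 / 12354 = 0.002590 m/day.
Q = K_eq · A · (Δh/L) = 0.002590 × 1100 × (12.6/31.99) = 1.122 m³/day.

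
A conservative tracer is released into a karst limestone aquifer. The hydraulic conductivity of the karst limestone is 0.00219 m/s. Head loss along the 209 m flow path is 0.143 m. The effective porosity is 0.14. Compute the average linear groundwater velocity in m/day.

Convert K: 0.00219 m/s × 86400 = 189.2 m/day.
Hydraulic gradient i = Δh / L = 0.143 / 209 = 0.0006842.
Darcy flux q = K · i = 189.2 × 0.0006842 = 0.1295 m/day.
Seepage velocity v = q / n_e = 0.1295 / 0.14 = 0.9247 m/day.

0.925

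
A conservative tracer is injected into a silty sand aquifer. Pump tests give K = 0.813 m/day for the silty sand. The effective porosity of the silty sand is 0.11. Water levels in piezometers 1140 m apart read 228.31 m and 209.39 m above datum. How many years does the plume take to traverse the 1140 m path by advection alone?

25.4

Hydraulic gradient i = (228.31 − 209.39) / 1140 = 18.92 / 1140 = 0.01660.
Darcy flux q = K · i = 0.8130 × 0.01660 = 0.01349 m/day.
Seepage velocity v = q / n_e = 0.01349 / 0.11 = 0.1227 m/day.
Travel time t = L / v = 1140 / 0.1227 = 9294 days = 25.44 years.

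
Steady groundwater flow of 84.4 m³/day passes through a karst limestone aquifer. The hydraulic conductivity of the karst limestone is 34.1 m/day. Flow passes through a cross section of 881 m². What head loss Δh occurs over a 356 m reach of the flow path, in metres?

1.00

From Q = K·A·i, i = Q / (K·A) = 84.4 / (34.10 × 881.0) = 0.002809.
Head loss Δh = i · L = 0.002809 × 356 = 1.000 m.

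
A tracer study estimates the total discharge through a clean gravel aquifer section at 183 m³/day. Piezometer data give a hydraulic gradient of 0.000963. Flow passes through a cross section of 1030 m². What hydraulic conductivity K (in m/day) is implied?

Hydraulic gradient i = 0.000963.
From Q = K·A·i, K = Q / (A·i) = 183 / (1030 × 0.0009630) = 184.5 m/day.

184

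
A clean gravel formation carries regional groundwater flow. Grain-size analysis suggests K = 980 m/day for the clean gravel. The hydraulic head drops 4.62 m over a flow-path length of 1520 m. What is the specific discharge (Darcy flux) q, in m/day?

Hydraulic gradient i = Δh / L = 4.62 / 1520 = 0.003039.
Specific discharge q = K · i = 980.0 × 0.003039 = 2.979 m/day.

2.98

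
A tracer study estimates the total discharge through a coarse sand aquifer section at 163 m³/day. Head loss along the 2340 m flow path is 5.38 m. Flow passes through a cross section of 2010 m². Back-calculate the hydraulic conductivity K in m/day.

Hydraulic gradient i = Δh / L = 5.38 / 2340 = 0.002299.
From Q = K·A·i, K = Q / (A·i) = 163 / (2010 × 0.002299) = 35.27 m/day.

35.3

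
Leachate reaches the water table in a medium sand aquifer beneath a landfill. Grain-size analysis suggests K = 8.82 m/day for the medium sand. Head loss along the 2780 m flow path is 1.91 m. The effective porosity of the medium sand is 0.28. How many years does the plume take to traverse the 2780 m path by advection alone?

Hydraulic gradient i = Δh / L = 1.91 / 2780 = 0.0006871.
Darcy flux q = K · i = 8.820 × 0.0006871 = 0.006060 m/day.
Seepage velocity v = q / n_e = 0.006060 / 0.28 = 0.02164 m/day.
Travel time t = L / v = 2780 / 0.02164 = 1.285e+05 days = 351.7 years.

352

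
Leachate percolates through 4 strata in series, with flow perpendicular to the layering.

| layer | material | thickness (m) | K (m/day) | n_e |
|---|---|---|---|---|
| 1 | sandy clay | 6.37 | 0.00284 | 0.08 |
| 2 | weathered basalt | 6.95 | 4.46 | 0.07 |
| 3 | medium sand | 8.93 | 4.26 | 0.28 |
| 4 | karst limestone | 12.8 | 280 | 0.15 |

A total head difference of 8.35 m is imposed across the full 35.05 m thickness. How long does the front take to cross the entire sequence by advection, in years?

With flow normal to the layers, continuity requires the same specific discharge q through every layer.
Σ(b_i/K_i) = 6.37/0.00284 + 6.95/4.46 + 8.93/4.26 + 12.8/280 = 2247 d.
q = Δh / Σ(b_i/K_i) = 8.35 / 2247 = 0.003717 m/day.
In each layer the seepage velocity is v_i = q/n_i, so the layer transit time is t_i = b_i·n_i / q:
  layer 1 (sandy clay): t_1 = 6.37 × 0.08 / 0.003717 = 137.1 d
  layer 2 (weathered basalt): t_2 = 6.95 × 0.07 / 0.003717 = 130.9 d
  layer 3 (medium sand): t_3 = 8.93 × 0.28 / 0.003717 = 672.8 d
  layer 4 (karst limestone): t_4 = 12.8 × 0.15 / 0.003717 = 516.6 d
Total t = Σ t_i = 1457 days = 3.990 years.

3.99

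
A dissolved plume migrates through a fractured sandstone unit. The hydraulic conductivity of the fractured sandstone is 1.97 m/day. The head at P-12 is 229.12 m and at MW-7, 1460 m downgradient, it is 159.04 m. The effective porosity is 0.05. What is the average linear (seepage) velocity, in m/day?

1.89

Hydraulic gradient i = (229.12 − 159.04) / 1460 = 70.08 / 1460 = 0.04800.
Darcy flux q = K · i = 1.970 × 0.04800 = 0.09456 m/day.
Seepage velocity v = q / n_e = 0.09456 / 0.05 = 1.891 m/day.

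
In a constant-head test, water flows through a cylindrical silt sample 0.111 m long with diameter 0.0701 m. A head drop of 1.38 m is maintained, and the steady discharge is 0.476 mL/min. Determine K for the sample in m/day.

Cross-sectional area A = π·(d/2)² = π × (0.0701/2)² = 0.003859 m².
Convert discharge: 0.476 mL/min = 7.933e-09 m³/s.
Darcy's law rearranged: K = Q·L / (A·Δh) = 7.933e-09 × 0.111 / (0.003859 × 1.38) = 1.653e-07 m/s = 0.01429 m/day.

0.0143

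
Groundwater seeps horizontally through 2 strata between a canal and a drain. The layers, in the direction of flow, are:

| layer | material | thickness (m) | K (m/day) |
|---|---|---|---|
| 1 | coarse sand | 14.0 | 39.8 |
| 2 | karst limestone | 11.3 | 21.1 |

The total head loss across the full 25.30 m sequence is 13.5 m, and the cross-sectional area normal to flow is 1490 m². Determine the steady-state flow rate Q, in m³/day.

22700

Flow is perpendicular to layering, so the layers act in series and the equivalent K is the thickness-weighted harmonic mean.
Total thickness L = 14.0 + 11.3 = 25.30 m.
Σ(b_i/K_i) = 14.0/39.8 + 11.3/21.1 = 0.8873 d.
K_eq = L / Σ(b_i/K_i) = 25.30 / 0.8873 = 28.51 m/day.
Q = K_eq · A · (Δh/L) = 28.51 × 1490 × (13.5/25.30) = 22670 m³/day.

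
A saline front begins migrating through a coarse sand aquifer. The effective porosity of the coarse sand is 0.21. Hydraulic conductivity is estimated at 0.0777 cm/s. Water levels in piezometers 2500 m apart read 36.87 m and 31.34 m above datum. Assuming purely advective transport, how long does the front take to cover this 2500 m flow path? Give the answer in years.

9.68

Convert K: 0.0777 cm/s × 864 = 67.13 m/day.
Hydraulic gradient i = (36.87 − 31.34) / 2500 = 5.53 / 2500 = 0.002212.
Darcy flux q = K · i = 67.13 × 0.002212 = 0.1485 m/day.
Seepage velocity v = q / n_e = 0.1485 / 0.21 = 0.7071 m/day.
Travel time t = L / v = 2500 / 0.7071 = 3535 days = 9.679 years.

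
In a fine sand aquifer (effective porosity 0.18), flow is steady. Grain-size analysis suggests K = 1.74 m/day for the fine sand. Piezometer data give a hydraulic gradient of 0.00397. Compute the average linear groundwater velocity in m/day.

0.0384

Hydraulic gradient i = 0.00397.
Darcy flux q = K · i = 1.740 × 0.003970 = 0.006908 m/day.
Seepage velocity v = q / n_e = 0.006908 / 0.18 = 0.03838 m/day.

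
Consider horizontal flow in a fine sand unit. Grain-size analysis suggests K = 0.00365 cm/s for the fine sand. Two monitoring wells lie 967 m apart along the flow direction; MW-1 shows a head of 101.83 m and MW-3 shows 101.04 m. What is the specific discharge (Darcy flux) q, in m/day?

Convert K: 0.00365 cm/s × 864 = 3.154 m/day.
Hydraulic gradient i = (101.83 − 101.04) / 967 = 0.79 / 967 = 0.0008170.
Specific discharge q = K · i = 3.154 × 0.0008170 = 0.002576 m/day.

0.00258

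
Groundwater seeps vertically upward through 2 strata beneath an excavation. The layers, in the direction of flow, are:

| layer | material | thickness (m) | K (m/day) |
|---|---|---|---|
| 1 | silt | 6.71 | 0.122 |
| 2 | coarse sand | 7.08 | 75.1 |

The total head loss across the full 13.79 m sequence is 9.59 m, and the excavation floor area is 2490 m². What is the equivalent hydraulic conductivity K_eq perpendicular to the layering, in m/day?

Flow is perpendicular to layering, so the layers act in series and the equivalent K is the thickness-weighted harmonic mean.
Total thickness L = 6.71 + 7.08 = 13.79 m.
Σ(b_i/K_i) = 6.71/0.122 + 7.08/75.1 = 55.09 d.
K_eq = L / Σ(b_i/K_i) = 13.79 / 55.09 = 0.2503 m/day.

0.250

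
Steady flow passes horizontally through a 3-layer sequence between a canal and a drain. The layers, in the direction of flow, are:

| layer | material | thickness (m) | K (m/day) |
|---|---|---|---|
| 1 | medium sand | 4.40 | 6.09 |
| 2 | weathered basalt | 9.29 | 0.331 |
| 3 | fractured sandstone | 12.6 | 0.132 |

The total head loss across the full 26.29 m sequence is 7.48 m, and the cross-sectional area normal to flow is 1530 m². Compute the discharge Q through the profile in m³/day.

92.1

Flow is perpendicular to layering, so the layers act in series and the equivalent K is the thickness-weighted harmonic mean.
Total thickness L = 4.40 + 9.29 + 12.6 = 26.29 m.
Σ(b_i/K_i) = 4.40/6.09 + 9.29/0.331 + 12.6/0.132 = 124.2 d.
K_eq = L / Σ(b_i/K_i) = 26.29 / 124.2 = 0.2116 m/day.
Q = K_eq · A · (Δh/L) = 0.2116 × 1530 × (7.48/26.29) = 92.11 m³/day.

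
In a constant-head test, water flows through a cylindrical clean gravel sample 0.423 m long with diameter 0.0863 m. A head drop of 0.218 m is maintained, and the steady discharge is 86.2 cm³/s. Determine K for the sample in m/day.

Cross-sectional area A = π·(d/2)² = π × (0.0863/2)² = 0.005849 m².
Convert discharge: 86.2 cm³/s = 8.620e-05 m³/s.
Darcy's law rearranged: K = Q·L / (A·Δh) = 8.620e-05 × 0.423 / (0.005849 × 0.218) = 0.02859 m/s = 2471 m/day.

2470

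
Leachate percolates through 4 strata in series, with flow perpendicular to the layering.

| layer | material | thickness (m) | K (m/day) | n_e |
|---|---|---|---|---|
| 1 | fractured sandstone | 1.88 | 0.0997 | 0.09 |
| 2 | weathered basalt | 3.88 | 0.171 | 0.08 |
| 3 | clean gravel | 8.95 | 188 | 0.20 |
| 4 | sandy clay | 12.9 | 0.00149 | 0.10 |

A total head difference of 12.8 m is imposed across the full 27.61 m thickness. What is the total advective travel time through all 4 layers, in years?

6.62

With flow normal to the layers, continuity requires the same specific discharge q through every layer.
Σ(b_i/K_i) = 1.88/0.0997 + 3.88/0.171 + 8.95/188 + 12.9/0.00149 = 8699 d.
q = Δh / Σ(b_i/K_i) = 12.8 / 8699 = 0.001471 m/day.
In each layer the seepage velocity is v_i = q/n_i, so the layer transit time is t_i = b_i·n_i / q:
  layer 1 (fractured sandstone): t_1 = 1.88 × 0.09 / 0.001471 = 115.0 d
  layer 2 (weathered basalt): t_2 = 3.88 × 0.08 / 0.001471 = 211.0 d
  layer 3 (clean gravel): t_3 = 8.95 × 0.20 / 0.001471 = 1217 d
  layer 4 (sandy clay): t_4 = 12.9 × 0.10 / 0.001471 = 876.7 d
Total t = Σ t_i = 2419 days = 6.623 years.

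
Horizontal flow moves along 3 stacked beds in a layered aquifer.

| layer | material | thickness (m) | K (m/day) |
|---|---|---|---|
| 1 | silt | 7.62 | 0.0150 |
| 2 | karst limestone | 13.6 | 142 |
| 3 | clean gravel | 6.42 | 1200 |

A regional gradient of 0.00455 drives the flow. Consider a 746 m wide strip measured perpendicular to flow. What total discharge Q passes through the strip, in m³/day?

32700

Flow is parallel to layering, so each bed carries its own Darcy discharge and the transmissivities add.
Σ(K_i·b_i) = 0.0150×7.62 + 142×13.6 + 1200×6.42 = 9635 m²/day.
Hydraulic gradient i = 0.00455.
Q = Σ(K_i·b_i) · W · i = 9635 × 746 × 0.004550 = 32705 m³/day.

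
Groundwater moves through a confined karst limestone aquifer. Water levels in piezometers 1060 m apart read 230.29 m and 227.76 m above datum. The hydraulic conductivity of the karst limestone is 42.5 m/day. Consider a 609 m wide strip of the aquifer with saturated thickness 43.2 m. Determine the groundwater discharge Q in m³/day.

Cross-sectional area A = 609 × 43.2 = 26309 m².
Hydraulic gradient i = (230.29 − 227.76) / 1060 = 2.53 / 1060 = 0.002387.
Darcy's law: Q = K · A · i = 42.50 × 26309 × 0.002387 = 2669 m³/day.

2670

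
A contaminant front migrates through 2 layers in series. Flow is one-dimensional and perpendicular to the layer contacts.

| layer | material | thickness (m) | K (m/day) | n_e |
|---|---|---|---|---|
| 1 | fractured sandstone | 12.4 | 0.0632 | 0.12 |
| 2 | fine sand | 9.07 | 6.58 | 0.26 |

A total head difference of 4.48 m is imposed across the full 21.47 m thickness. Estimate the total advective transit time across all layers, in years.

With flow normal to the layers, continuity requires the same specific discharge q through every layer.
Σ(b_i/K_i) = 12.4/0.0632 + 9.07/6.58 = 197.6 d.
q = Δh / Σ(b_i/K_i) = 4.48 / 197.6 = 0.02267 m/day.
In each layer the seepage velocity is v_i = q/n_i, so the layer transit time is t_i = b_i·n_i / q:
  layer 1 (fractured sandstone): t_1 = 12.4 × 0.12 / 0.02267 = 65.63 d
  layer 2 (fine sand): t_2 = 9.07 × 0.26 / 0.02267 = 104.0 d
Total t = Σ t_i = 169.6 days = 0.4644 years.

0.464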